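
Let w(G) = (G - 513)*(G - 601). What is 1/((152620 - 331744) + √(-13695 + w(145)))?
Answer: -59708/10695084421 - √154113/32085253263 ≈ -5.5950e-6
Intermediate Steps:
w(G) = (-601 + G)*(-513 + G) (w(G) = (-513 + G)*(-601 + G) = (-601 + G)*(-513 + G))
1/((152620 - 331744) + √(-13695 + w(145))) = 1/((152620 - 331744) + √(-13695 + (308313 + 145² - 1114*145))) = 1/(-179124 + √(-13695 + (308313 + 21025 - 161530))) = 1/(-179124 + √(-13695 + 167808)) = 1/(-179124 + √154113)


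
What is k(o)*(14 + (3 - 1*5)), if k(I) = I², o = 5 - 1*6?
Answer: 12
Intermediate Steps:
o = -1 (o = 5 - 6 = -1)
k(o)*(14 + (3 - 1*5)) = (-1)²*(14 + (3 - 1*5)) = 1*(14 + (3 - 5)) = 1*(14 - 2) = 1*12 = 12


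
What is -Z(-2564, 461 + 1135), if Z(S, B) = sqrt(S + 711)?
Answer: -I*sqrt(1853) ≈ -43.047*I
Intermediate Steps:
Z(S, B) = sqrt(711 + S)
-Z(-2564, 461 + 1135) = -sqrt(711 - 2564) = -sqrt(-1853) = -I*sqrt(1853)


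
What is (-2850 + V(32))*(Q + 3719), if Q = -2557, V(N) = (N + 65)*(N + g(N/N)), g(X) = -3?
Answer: -42994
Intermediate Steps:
V(N) = (-3 + N)*(65 + N) (V(N) = (N + 65)*(N - 3) = (65 + N)*(-3 + N) = (-3 + N)*(65 + N))
(-2850 + V(32))*(Q + 3719) = (-2850 + (-195 + 32² + 62*32))*(-2557 + 3719) = (-2850 + (-195 + 1024 + 1984))*1162 = (-2850 + 2813)*1162 = -37*1162 = -42994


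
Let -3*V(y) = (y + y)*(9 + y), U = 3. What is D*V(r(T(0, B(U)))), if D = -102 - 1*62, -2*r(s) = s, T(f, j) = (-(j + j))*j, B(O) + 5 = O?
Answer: 17056/3 ≈ 5685.3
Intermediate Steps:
B(O) = -5 + O
T(f, j) = -2*j² (T(f, j) = (-2*j)*j = -2*j²)
r(s) = -s/2
D = -164 (D = -102 - 62 = -164)
V(y) = -2*y*(9 + y)/3 (V(y) = -(y + y)*(9 + y)/3 = -2*y*(9 + y)/3)
D*V(r(T(0, B(U)))) = -(-328)*(-(-1)*(-5 + 3)²)*(9 - (-1)*(-5 + 3)²)/3 = -(-328)*(-(-1)*(-2)²)*(9 - (-1)*(-2)²)/3 = -(-328)*(-(-1)*4)*(9 - (-1)*4)/3 = -(-328)*(-½*(-8))*(9 - ½*(-8))/3 = -(-328)*4*(9 + 4)/3 = -(-328)*4*13/3 = -164*(-104/3) = 17056/3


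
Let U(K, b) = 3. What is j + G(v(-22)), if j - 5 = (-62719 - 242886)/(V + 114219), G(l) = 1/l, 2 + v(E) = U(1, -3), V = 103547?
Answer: 1000991/217766 ≈ 4.5966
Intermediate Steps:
v(E) = 1 (v(E) = -2 + 3 = 1)
j = 783225/217766 (j = 5 + (-62719 - 242886)/(103547 + 114219) = 5 - 305605/217766 = 783225/217766 ≈ 3.5966)
j + G(v(-22)) = 783225/217766 + 1/1 = 783225/217766 + 1 = 1000991/217766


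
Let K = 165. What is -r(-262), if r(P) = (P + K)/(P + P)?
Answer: -97/524 ≈ -0.18511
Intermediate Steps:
r(P) = (165 + P)/(2*P) (r(P) = (P + 165)/(P + P) = (165 + P)/((2*P)) = (165 + P)*(1/(2*P)) = (165 + P)/(2*P))
-r(-262) = -(165 - 262)/(2*(-262)) = -(-1)*(-97)/(2*262) = -1*97/524 = -97/524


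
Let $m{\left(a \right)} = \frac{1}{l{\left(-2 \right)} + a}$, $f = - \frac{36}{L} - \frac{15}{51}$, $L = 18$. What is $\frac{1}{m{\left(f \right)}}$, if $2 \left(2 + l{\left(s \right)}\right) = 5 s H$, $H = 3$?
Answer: $- \frac{328}{17} \approx -19.294$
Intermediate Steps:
$l{\left(s \right)} = -2 + \frac{15 s}{2}$ ($l{\left(s \right)} = -2 + \frac{5 s 3}{2} = -2 + \frac{15 s}{2}$)
$f = - \frac{39}{17}$ ($f = - \frac{36}{18} - \frac{15}{51} = \left(-36\right) \frac{1}{18} - \frac{5}{17} = -2 - \frac{5}{17} = - \frac{39}{17} \approx -2.2941$)
$m{\left(a \right)} = \frac{1}{-17 + a}$ ($m{\left(a \right)} = \frac{1}{\left(-2 + \frac{15}{2} \left(-2\right)\right) + a} = \frac{1}{\left(-2 - 15\right) + a} = \frac{1}{-17 + a}$)
$\frac{1}{m{\left(f \right)}} = \frac{1}{\frac{1}{-17 - \frac{39}{17}}} = \frac{1}{\frac{1}{- \frac{328}{17}}} = \frac{1}{- \frac{17}{328}} = - \frac{328}{17}$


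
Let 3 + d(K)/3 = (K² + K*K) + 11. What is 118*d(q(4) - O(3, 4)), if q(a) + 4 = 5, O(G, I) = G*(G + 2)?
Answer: 141600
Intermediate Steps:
O(G, I) = G*(2 + G)
q(a) = 1 (q(a) = -4 + 5 = 1)
d(K) = 24 + 6*K² (d(K) = -9 + 3*((K² + K*K) + 11) = -9 + 3*((K² + K²) + 11) = -9 + 3*(2*K² + 11) = -9 + 3*(11 + 2*K²) = -9 + (33 + 6*K²) = 24 + 6*K²)
118*d(q(4) - O(3, 4)) = 118*(24 + 6*(1 - 3*(2 + 3))²) = 118*(24 + 6*(1 - 3*5)²) = 118*(24 + 6*(1 - 1*15)²) = 118*(24 + 6*(1 - 15)²) = 118*(24 + 6*(-14)²) = 118*(24 + 6*196) = 118*(24 + 1176) = 118*1200 = 141600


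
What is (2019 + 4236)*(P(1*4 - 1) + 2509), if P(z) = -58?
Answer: 15331005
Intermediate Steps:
(2019 + 4236)*(P(1*4 - 1) + 2509) = (2019 + 4236)*(-58 + 2509) = 6255*2451 = 15331005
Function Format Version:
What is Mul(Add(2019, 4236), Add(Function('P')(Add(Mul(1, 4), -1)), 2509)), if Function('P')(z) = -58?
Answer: 15331005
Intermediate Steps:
Mul(Add(2019, 4236), Add(Function('P')(Add(Mul(1, 4), -1)), 2509)) = Mul(Add(2019, 4236), Add(-58, 2509)) = Mul(6255, 2451) = 15331005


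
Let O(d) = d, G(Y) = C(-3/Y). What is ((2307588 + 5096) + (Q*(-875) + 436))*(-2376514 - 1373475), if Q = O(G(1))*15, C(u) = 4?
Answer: -8477300133180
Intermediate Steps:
G(Y) = 4
Q = 60 (Q = 4*15 = 60)
((2307588 + 5096) + (Q*(-875) + 436))*(-2376514 - 1373475) = ((2307588 + 5096) + (60*(-875) + 436))*(-2376514 - 1373475) = (2312684 + (-52500 + 436))*(-3749989) = (2312684 - 52064)*(-3749989) = 2260620*(-3749989) = -8477300133180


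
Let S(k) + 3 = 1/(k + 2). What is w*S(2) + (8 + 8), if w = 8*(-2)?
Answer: 60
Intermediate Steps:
S(k) = -3 + 1/(2 + k) (S(k) = -3 + 1/(k + 2) = -3 + 1/(2 + k))
w = -16
w*S(2) + (8 + 8) = -16*(-5 - 3*2)/(2 + 2) + (8 + 8) = -16*(-5 - 6)/4 + 16 = -4*(-11) + 16 = -16*(-11/4) + 16 = 44 + 16 = 60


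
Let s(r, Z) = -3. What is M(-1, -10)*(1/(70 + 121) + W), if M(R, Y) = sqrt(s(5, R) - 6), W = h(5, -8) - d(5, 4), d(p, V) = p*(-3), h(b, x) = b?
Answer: 11463*I/191 ≈ 60.016*I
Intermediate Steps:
d(p, V) = -3*p
W = 20 (W = 5 - (-3)*5 = 5 - 1*(-15) = 5 + 15 = 20)
M(R, Y) = 3*I (M(R, Y) = sqrt(-3 - 6) = sqrt(-9) = 3*I)
M(-1, -10)*(1/(70 + 121) + W) = (3*I)*(1/(70 + 121) + 20) = (3*I)*(1/191 + 20) = (3*I)*(3821/191) = 11463*I/191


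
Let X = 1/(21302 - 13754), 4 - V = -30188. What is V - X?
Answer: 227889215/7548 ≈ 30192.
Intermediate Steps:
V = 30192 (V = 4 - 1*(-30188) = 4 + 30188 = 30192)
X = 1/7548 ≈ 0.00013249
V - X = 30192 - 1*1/7548 = 30192 - 1/7548 = 227889215/7548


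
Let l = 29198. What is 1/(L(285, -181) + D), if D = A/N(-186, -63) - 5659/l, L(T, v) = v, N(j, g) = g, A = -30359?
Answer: 262782/79017253 ≈ 0.0033256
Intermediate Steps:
D = 126580795/262782 (D = -30359/(-63) - 5659/29198 = -30359*(-1/63) - 5659*1/29198 = 4337/9 - 5659/29198 = 126580795/262782 ≈ 481.70)
1/(L(285, -181) + D) = 1/(-181 + 126580795/262782) = 1/(79017253/262782) = 262782/79017253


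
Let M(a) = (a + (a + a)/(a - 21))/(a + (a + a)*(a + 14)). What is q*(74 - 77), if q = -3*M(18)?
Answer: 3/65 ≈ 0.046154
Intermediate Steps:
M(a) = (a + 2*a/(-21 + a))/(a + 2*a*(14 + a)) (M(a) = (a + (2*a)/(-21 + a))/(a + (2*a)*(14 + a)) = (a + 2*a/(-21 + a))/(a + 2*a*(14 + a)))
q = -1/65 (q = -3*(19 - 1*18)/(609 - 2*18² + 13*18) = -3*(19 - 18)/(609 - 2*324 + 234) = -3/(609 - 648 + 234) = -3/195 = -1/65 ≈ -0.015385)
q*(74 - 77) = -(74 - 77)/65 = -1/65*(-3) = 3/65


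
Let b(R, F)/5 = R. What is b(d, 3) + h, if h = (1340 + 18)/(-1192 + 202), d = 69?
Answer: 170096/495 ≈ 343.63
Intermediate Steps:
b(R, F) = 5*R
h = -679/495 (h = 1358/(-990) = 1358*(-1/990) = -679/495 ≈ -1.3717)
b(d, 3) + h = 5*69 - 679/495 = 345 - 679/495 = 170096/495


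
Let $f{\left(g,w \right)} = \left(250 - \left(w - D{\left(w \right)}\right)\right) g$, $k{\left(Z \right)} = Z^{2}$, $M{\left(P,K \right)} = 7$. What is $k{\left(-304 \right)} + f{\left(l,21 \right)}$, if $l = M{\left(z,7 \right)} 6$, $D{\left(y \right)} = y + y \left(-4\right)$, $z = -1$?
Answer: $99388$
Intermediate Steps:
$D{\left(y \right)} = - 3 y$ ($D{\left(y \right)} = y - 4 y = - 3 y$)
$l = 42$ ($l = 7 \cdot 6 = 42$)
$f{\left(g,w \right)} = g \left(250 - 4 w\right)$ ($f{\left(g,w \right)} = \left(250 - 4 w\right) g = g \left(250 - 4 w\right)$)
$k{\left(-304 \right)} + f{\left(l,21 \right)} = \left(-304\right)^{2} + 2 \cdot 42 \left(125 - 42\right) = 92416 + 2 \cdot 42 \left(125 - 42\right) = 92416 + 2 \cdot 42 \cdot 83 = 92416 + 6972 = 99388$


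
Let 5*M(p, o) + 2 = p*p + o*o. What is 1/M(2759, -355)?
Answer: 5/7738104 ≈ 6.4615e-7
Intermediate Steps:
M(p, o) = -⅖ + o²/5 + p²/5 (M(p, o) = -⅖ + (p*p + o*o)/5 = -⅖ + (p² + o²)/5 = -⅖ + (o² + p²)/5 = -⅖ + (o²/5 + p²/5) = -⅖ + o²/5 + p²/5)
1/M(2759, -355) = 1/(-⅖ + (⅕)*(-355)² + (⅕)*2759²) = 1/(-⅖ + (⅕)*126025 + (⅕)*7612081) = 1/(-⅖ + 25205 + 7612081/5) = 1/(7738104/5) = 5/7738104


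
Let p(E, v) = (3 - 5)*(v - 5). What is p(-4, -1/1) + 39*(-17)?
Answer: -651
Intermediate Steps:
p(E, v) = 10 - 2*v (p(E, v) = -2*(-5 + v) = 10 - 2*v)
p(-4, -1/1) + 39*(-17) = (10 - (-2)/1) + 39*(-17) = (10 - (-2)) - 663 = (10 - 2*(-1)) - 663 = (10 + 2) - 663 = 12 - 663 = -651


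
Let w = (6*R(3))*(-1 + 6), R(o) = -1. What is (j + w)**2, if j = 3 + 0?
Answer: 729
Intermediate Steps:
w = -30 (w = (6*(-1))*(-1 + 6) = -6*5 = -30)
j = 3
(j + w)**2 = (3 - 30)**2 = (-27)**2 = 729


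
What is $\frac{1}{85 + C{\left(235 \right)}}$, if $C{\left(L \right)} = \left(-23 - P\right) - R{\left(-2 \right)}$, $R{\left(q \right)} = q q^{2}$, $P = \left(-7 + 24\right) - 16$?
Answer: $\frac{1}{69} \approx 0.014493$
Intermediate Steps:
$P = 1$ ($P = 17 - 16 = 1$)
$R{\left(q \right)} = q^{3}$
$C{\left(L \right)} = -16$ ($C{\left(L \right)} = \left(-23 - 1\right) - \left(-2\right)^{3} = \left(-23 - 1\right) - -8 = -24 + 8 = -16$)
$\frac{1}{85 + C{\left(235 \right)}} = \frac{1}{85 - 16} = \frac{1}{69}$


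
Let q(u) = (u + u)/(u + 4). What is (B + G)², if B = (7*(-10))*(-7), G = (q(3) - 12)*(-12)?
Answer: 19061956/49 ≈ 3.8902e+5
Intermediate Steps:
q(u) = 2*u/(4 + u) (q(u) = (2*u)/(4 + u) = 2*u/(4 + u))
G = 936/7 (G = (2*3/(4 + 3) - 12)*(-12) = (2*3/7 - 12)*(-12) = (2*3*(⅐) - 12)*(-12) = (6/7 - 12)*(-12) = -78/7*(-12) = 936/7 ≈ 133.71)
B = 490 (B = -70*(-7) = 490)
(B + G)² = (490 + 936/7)² = (4366/7)² = 19061956/49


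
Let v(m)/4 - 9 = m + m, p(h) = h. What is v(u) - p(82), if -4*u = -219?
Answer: 392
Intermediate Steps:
u = 219/4 (u = -¼*(-219) = 219/4 ≈ 54.750)
v(m) = 36 + 8*m (v(m) = 36 + 4*(m + m) = 36 + 4*(2*m) = 36 + 8*m)
v(u) - p(82) = (36 + 8*(219/4)) - 1*82 = (36 + 438) - 82 = 474 - 82 = 392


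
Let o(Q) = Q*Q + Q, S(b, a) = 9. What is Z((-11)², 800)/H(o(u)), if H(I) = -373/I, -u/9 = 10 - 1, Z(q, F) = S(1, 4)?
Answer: -58320/373 ≈ -156.35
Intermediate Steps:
Z(q, F) = 9
u = -81 (u = -9*(10 - 1) = -9*9 = -81)
o(Q) = Q + Q² (o(Q) = Q² + Q = Q + Q²)
Z((-11)², 800)/H(o(u)) = 9/((-373*(-1/(81*(1 - 81))))) = 9/((-373/((-81*(-80))))) = 9/((-373/6480)) = 9/((-373*1/6480)) = 9/(-373/6480) = 9*(-6480/373) = -58320/373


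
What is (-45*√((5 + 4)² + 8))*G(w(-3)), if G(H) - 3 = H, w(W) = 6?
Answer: -405*√89 ≈ -3820.8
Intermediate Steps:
G(H) = 3 + H
(-45*√((5 + 4)² + 8))*G(w(-3)) = (-45*√((5 + 4)² + 8))*(3 + 6) = -45*√(9² + 8)*9 = -45*√(81 + 8)*9 = -45*√89*9 = -405*√89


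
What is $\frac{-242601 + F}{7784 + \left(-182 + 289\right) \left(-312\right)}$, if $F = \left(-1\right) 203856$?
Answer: $\frac{446457}{25600} \approx 17.44$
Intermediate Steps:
$F = -203856$
$\frac{-242601 + F}{7784 + \left(-182 + 289\right) \left(-312\right)} = \frac{-242601 - 203856}{7784 + \left(-182 + 289\right) \left(-312\right)} = - \frac{446457}{7784 + 107 \left(-312\right)} = - \frac{446457}{7784 - 33384} = - \frac{446457}{-25600} = \left(-446457\right) \left(- \frac{1}{25600}\right) = \frac{446457}{25600}$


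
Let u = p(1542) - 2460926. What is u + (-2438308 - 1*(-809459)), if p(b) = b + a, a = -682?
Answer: -4088915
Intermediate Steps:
p(b) = -682 + b (p(b) = b - 682 = -682 + b)
u = -2460066 (u = (-682 + 1542) - 2460926 = 860 - 2460926 = -2460066)
u + (-2438308 - 1*(-809459)) = -2460066 + (-2438308 - 1*(-809459)) = -2460066 + (-2438308 + 809459) = -2460066 - 1628849 = -4088915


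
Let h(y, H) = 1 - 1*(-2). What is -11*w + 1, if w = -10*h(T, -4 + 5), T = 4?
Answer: 331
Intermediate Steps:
h(y, H) = 3 (h(y, H) = 1 + 2 = 3)
w = -30 (w = -10*3 = -30)
-11*w + 1 = -11*(-30) + 1 = 330 + 1 = 331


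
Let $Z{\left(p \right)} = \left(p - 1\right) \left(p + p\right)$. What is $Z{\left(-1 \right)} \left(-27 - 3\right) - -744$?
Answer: $624$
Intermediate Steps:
$Z{\left(p \right)} = 2 p \left(-1 + p\right)$ ($Z{\left(p \right)} = \left(-1 + p\right) 2 p = 2 p \left(-1 + p\right)$)
$Z{\left(-1 \right)} \left(-27 - 3\right) - -744 = 2 \left(-1\right) \left(-1 - 1\right) \left(-27 - 3\right) - -744 = 2 \left(-1\right) \left(-2\right) \left(-30\right) + 744 = 4 \left(-30\right) + 744 = -120 + 744 = 624$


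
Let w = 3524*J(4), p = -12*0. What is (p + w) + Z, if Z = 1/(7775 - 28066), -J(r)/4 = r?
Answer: -1144087745/20291 ≈ -56384.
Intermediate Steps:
J(r) = -4*r
p = 0
Z = -1/20291 (Z = 1/(-20291) = -1/20291 ≈ -4.9283e-5)
w = -56384 (w = 3524*(-4*4) = 3524*(-16) = -56384)
(p + w) + Z = (0 - 56384) - 1/20291 = -56384 - 1/20291 = -1144087745/20291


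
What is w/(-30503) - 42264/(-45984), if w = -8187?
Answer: 69402075/58443748 ≈ 1.1875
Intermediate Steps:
w/(-30503) - 42264/(-45984) = -8187/(-30503) - 42264/(-45984) = -8187*(-1/30503) - 42264*(-1/45984) = 8187/30503 + 1761/1916 = 69402075/58443748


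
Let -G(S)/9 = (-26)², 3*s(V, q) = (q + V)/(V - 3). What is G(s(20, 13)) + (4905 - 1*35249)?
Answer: -36428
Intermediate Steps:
s(V, q) = (V + q)/(3*(-3 + V)) (s(V, q) = ((q + V)/(V - 3))/3 = ((V + q)/(-3 + V))/3 = (V + q)/(3*(-3 + V)))
G(S) = -6084 (G(S) = -9*(-26)² = -9*676 = -6084)
G(s(20, 13)) + (4905 - 1*35249) = -6084 + (4905 - 1*35249) = -6084 + (4905 - 35249) = -6084 - 30344 = -36428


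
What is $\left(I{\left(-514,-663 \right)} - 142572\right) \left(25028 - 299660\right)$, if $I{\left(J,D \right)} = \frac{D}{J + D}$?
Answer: $\frac{46085056953192}{1177} \approx 3.9155 \cdot 10^{10}$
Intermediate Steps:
$I{\left(J,D \right)} = \frac{D}{D + J}$
$\left(I{\left(-514,-663 \right)} - 142572\right) \left(25028 - 299660\right) = \left(- \frac{663}{-663 - 514} - 142572\right) \left(25028 - 299660\right) = \left(- \frac{663}{-1177} - 142572\right) \left(-274632\right) = \left(\left(-663\right) \left(- \frac{1}{1177}\right) - 142572\right) \left(-274632\right) = \left(\frac{663}{1177} - 142572\right) \left(-274632\right) = \left(- \frac{167806581}{1177}\right) \left(-274632\right) = \frac{46085056953192}{1177}$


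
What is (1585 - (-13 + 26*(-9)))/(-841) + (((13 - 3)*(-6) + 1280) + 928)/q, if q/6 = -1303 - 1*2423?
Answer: -3563555/1566783 ≈ -2.2744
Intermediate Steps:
q = -22356 (q = 6*(-1303 - 1*2423) = 6*(-1303 - 2423) = 6*(-3726) = -22356)
(1585 - (-13 + 26*(-9)))/(-841) + (((13 - 3)*(-6) + 1280) + 928)/q = (1585 - (-13 + 26*(-9)))/(-841) + (((13 - 3)*(-6) + 1280) + 928)/(-22356) = (1585 - (-13 - 234))*(-1/841) + ((10*(-6) + 1280) + 928)*(-1/22356) = (1585 - 1*(-247))*(-1/841) + ((-60 + 1280) + 928)*(-1/22356) = (1585 + 247)*(-1/841) + (1220 + 928)*(-1/22356) = 1832*(-1/841) + 2148*(-1/22356) = -1832/841 - 179/1863 = -3563555/1566783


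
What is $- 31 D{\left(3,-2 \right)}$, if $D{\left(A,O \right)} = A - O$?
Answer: $-155$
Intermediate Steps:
$- 31 D{\left(3,-2 \right)} = - 31 \left(3 - -2\right) = - 31 \left(3 + 2\right) = \left(-31\right) 5 = -155$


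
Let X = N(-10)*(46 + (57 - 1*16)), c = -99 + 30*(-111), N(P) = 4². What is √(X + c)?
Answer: I*√2037 ≈ 45.133*I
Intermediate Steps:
N(P) = 16
c = -3429 (c = -99 - 3330 = -3429)
X = 1392 (X = 16*(46 + (57 - 1*16)) = 16*(46 + (57 - 16)) = 16*(46 + 41) = 16*87 = 1392)
√(X + c) = √(1392 - 3429) = √(-2037) = I*√2037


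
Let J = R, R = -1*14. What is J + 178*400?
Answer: 71186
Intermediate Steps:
R = -14
J = -14
J + 178*400 = -14 + 178*400 = -14 + 71200 = 71186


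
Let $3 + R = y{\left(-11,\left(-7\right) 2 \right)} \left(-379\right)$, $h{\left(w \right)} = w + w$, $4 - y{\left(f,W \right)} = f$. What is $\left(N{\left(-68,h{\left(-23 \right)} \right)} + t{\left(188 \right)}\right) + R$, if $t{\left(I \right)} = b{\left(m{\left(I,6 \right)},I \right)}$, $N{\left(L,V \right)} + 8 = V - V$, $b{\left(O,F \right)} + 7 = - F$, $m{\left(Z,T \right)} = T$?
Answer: $-5891$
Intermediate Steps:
$y{\left(f,W \right)} = 4 - f$
$h{\left(w \right)} = 2 w$
$b{\left(O,F \right)} = -7 - F$
$N{\left(L,V \right)} = -8$ ($N{\left(L,V \right)} = -8 + \left(V - V\right) = -8 + 0 = -8$)
$t{\left(I \right)} = -7 - I$
$R = -5688$ ($R = -3 + \left(4 - -11\right) \left(-379\right) = -3 + \left(4 + 11\right) \left(-379\right) = -3 + 15 \left(-379\right) = -3 - 5685 = -5688$)
$\left(N{\left(-68,h{\left(-23 \right)} \right)} + t{\left(188 \right)}\right) + R = \left(-8 - 195\right) - 5688 = -203 - 5688 = -5891$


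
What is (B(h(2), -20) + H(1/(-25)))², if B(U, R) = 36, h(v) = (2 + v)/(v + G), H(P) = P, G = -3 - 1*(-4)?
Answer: 808201/625 ≈ 1293.1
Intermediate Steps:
G = 1 (G = -3 + 4 = 1)
h(v) = (2 + v)/(1 + v) (h(v) = (2 + v)/(v + 1) = (2 + v)/(1 + v))
(B(h(2), -20) + H(1/(-25)))² = (36 + 1/(-25))² = (36 - 1/25)² = (899/25)² = 808201/625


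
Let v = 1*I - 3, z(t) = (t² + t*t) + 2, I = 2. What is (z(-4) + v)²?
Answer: 1089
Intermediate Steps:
z(t) = 2 + 2*t² (z(t) = (t² + t²) + 2 = 2*t² + 2 = 2 + 2*t²)
v = -1 (v = 1*2 - 3 = 2 - 3 = -1)
(z(-4) + v)² = ((2 + 2*(-4)²) - 1)² = ((2 + 2*16) - 1)² = ((2 + 32) - 1)² = (34 - 1)² = 33² = 1089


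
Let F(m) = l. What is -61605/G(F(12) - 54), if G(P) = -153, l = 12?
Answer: 6845/17 ≈ 402.65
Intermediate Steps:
F(m) = 12
-61605/G(F(12) - 54) = -61605/(-153) = -61605*(-1/153) = 6845/17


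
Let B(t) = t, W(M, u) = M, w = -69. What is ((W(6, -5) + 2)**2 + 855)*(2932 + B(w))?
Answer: 2631097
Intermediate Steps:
((W(6, -5) + 2)**2 + 855)*(2932 + B(w)) = ((6 + 2)**2 + 855)*(2932 - 69) = (8**2 + 855)*2863 = (64 + 855)*2863 = 919*2863 = 2631097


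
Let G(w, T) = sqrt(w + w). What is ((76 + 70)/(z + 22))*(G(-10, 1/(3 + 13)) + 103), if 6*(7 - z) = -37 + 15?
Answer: 22557/49 + 438*I*sqrt(5)/49 ≈ 460.35 + 19.988*I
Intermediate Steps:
z = 32/3 (z = 7 - (-37 + 15)/6 = 7 - 1/6*(-22) = 7 + 11/3 = 32/3 ≈ 10.667)
G(w, T) = sqrt(2)*sqrt(w) (G(w, T) = sqrt(2*w) = sqrt(2)*sqrt(w))
((76 + 70)/(z + 22))*(G(-10, 1/(3 + 13)) + 103) = ((76 + 70)/(32/3 + 22))*(sqrt(2)*sqrt(-10) + 103) = (146/(98/3))*(sqrt(2)*(I*sqrt(10)) + 103) = (146*(3/98))*(2*I*sqrt(5) + 103) = 219*(103 + 2*I*sqrt(5))/49 = 22557/49 + 438*I*sqrt(5)/49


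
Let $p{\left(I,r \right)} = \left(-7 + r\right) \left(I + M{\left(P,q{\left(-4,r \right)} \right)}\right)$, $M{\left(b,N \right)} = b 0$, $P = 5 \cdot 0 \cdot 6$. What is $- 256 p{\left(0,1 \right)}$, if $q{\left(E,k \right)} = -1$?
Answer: $0$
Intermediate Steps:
$P = 0$ ($P = 0 \cdot 6 = 0$)
$M{\left(b,N \right)} = 0$
$p{\left(I,r \right)} = I \left(-7 + r\right)$ ($p{\left(I,r \right)} = \left(-7 + r\right) \left(I + 0\right) = \left(-7 + r\right) I = I \left(-7 + r\right)$)
$- 256 p{\left(0,1 \right)} = - 256 \cdot 0 \left(-7 + 1\right) = - 256 \cdot 0 \left(-6\right) = \left(-256\right) 0 = 0$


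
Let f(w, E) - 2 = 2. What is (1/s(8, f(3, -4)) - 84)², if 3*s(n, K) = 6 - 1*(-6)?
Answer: 112225/16 ≈ 7014.1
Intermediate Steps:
f(w, E) = 4 (f(w, E) = 2 + 2 = 4)
s(n, K) = 4 (s(n, K) = (6 - 1*(-6))/3 = (6 + 6)/3 = (⅓)*12 = 4)
(1/s(8, f(3, -4)) - 84)² = (1/4 - 84)² = (¼ - 84)² = (-335/4)² = 112225/16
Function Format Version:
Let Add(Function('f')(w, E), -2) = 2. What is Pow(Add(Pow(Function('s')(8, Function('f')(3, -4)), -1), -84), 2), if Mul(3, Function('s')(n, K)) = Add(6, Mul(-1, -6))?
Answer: Rational(112225, 16) ≈ 7014.1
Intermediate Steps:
Function('f')(w, E) = 4 (Function('f')(w, E) = Add(2, 2) = 4)
Function('s')(n, K) = 4 (Function('s')(n, K) = Mul(Rational(1, 3), Add(6, Mul(-1, -6))) = Mul(Rational(1, 3), Add(6, 6)) = Mul(Rational(1, 3), 12) = 4)
Pow(Add(Pow(Function('s')(8, Function('f')(3, -4)), -1), -84), 2) = Pow(Add(Pow(4, -1), -84), 2) = Pow(Add(Rational(1, 4), -84), 2) = Pow(Rational(-335, 4), 2) = Rational(112225, 16)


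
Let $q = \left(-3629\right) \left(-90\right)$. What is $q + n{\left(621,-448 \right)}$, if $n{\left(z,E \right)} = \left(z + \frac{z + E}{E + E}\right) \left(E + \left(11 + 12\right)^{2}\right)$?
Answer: $\frac{337698243}{896} \approx 3.769 \cdot 10^{5}$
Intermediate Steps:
$q = 326610$
$n{\left(z,E \right)} = \left(529 + E\right) \left(z + \frac{E + z}{2 E}\right)$ ($n{\left(z,E \right)} = \left(z + \frac{E + z}{2 E}\right) \left(E + 23^{2}\right) = \left(z + \left(E + z\right) \frac{1}{2 E}\right) \left(E + 529\right) = \left(z + \frac{E + z}{2 E}\right) \left(529 + E\right) = \left(529 + E\right) \left(z + \frac{E + z}{2 E}\right)$)
$q + n{\left(621,-448 \right)} = 326610 + \frac{529 \cdot 621 - 448 \left(529 - 448 + 1059 \cdot 621 + 2 \left(-448\right) 621\right)}{2 \left(-448\right)} = 326610 + \frac{1}{2} \left(- \frac{1}{448}\right) \left(328509 - 448 \left(529 - 448 + 657639 - 556416\right)\right) = 326610 + \frac{1}{2} \left(- \frac{1}{448}\right) \left(328509 - 45384192\right) = 326610 + \frac{1}{2} \left(- \frac{1}{448}\right) \left(-45055683\right) = 326610 + \frac{45055683}{896} = \frac{337698243}{896}$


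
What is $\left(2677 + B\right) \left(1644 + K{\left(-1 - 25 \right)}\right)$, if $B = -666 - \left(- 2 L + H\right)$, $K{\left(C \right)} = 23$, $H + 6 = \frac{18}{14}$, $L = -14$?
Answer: $\frac{23194638}{7} \approx 3.3135 \cdot 10^{6}$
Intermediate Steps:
$H = - \frac{33}{7}$ ($H = -6 + \frac{18}{14} = -6 + 18 \cdot \frac{1}{14} = -6 + \frac{9}{7} = - \frac{33}{7} \approx -4.7143$)
$B = - \frac{4825}{7}$ ($B = -666 - \left(\left(-2\right) \left(-14\right) - \frac{33}{7}\right) = -666 - \left(28 - \frac{33}{7}\right) = -666 - \frac{163}{7} = - \frac{4825}{7} \approx -689.29$)
$\left(2677 + B\right) \left(1644 + K{\left(-1 - 25 \right)}\right) = \left(2677 - \frac{4825}{7}\right) \left(1644 + 23\right) = \frac{13914}{7} \cdot 1667 = \frac{23194638}{7}$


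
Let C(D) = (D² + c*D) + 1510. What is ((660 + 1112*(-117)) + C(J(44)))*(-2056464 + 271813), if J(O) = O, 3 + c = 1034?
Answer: 143903548734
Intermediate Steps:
c = 1031 (c = -3 + 1034 = 1031)
C(D) = 1510 + D² + 1031*D (C(D) = (D² + 1031*D) + 1510 = 1510 + D² + 1031*D)
((660 + 1112*(-117)) + C(J(44)))*(-2056464 + 271813) = ((660 + 1112*(-117)) + (1510 + 44² + 1031*44))*(-2056464 + 271813) = ((660 - 130104) + (1510 + 1936 + 45364))*(-1784651) = (-129444 + 48810)*(-1784651) = -80634*(-1784651) = 143903548734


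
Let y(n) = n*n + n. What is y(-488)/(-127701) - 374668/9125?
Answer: -50014089268/1165271625 ≈ -42.921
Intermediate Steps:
y(n) = n + n**2 (y(n) = n**2 + n = n + n**2)
y(-488)/(-127701) - 374668/9125 = -488*(1 - 488)/(-127701) - 374668/9125 = -488*(-487)*(-1/127701) - 374668*1/9125 = 237656*(-1/127701) - 374668/9125 = -237656/127701 - 374668/9125 = -50014089268/1165271625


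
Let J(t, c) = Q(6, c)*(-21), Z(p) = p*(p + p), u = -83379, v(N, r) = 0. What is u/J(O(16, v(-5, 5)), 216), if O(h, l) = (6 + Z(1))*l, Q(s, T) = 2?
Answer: 27793/14 ≈ 1985.2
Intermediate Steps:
Z(p) = 2*p² (Z(p) = p*(2*p) = 2*p²)
O(h, l) = 8*l (O(h, l) = (6 + 2*1²)*l = (6 + 2*1)*l = (6 + 2)*l = 8*l)
J(t, c) = -42 (J(t, c) = 2*(-21) = -42)
u/J(O(16, v(-5, 5)), 216) = -83379/(-42) = -83379*(-1/42) = 27793/14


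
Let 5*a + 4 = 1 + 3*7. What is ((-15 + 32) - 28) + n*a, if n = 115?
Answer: 403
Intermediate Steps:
a = 18/5 (a = -4/5 + (1 + 3*7)/5 = -4/5 + (1 + 21)/5 = -4/5 + (1/5)*22 = -4/5 + 22/5 = 18/5 ≈ 3.6000)
((-15 + 32) - 28) + n*a = ((-15 + 32) - 28) + 115*(18/5) = (17 - 28) + 414 = -11 + 414 = 403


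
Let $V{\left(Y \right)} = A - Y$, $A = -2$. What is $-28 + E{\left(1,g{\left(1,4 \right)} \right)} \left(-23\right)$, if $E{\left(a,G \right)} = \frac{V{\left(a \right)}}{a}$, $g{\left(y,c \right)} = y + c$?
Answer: $41$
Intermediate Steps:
$V{\left(Y \right)} = -2 - Y$
$g{\left(y,c \right)} = c + y$
$E{\left(a,G \right)} = \frac{-2 - a}{a}$
$-28 + E{\left(1,g{\left(1,4 \right)} \right)} \left(-23\right) = -28 + \frac{-2 - 1}{1} \left(-23\right) = -28 + 1 \left(-2 - 1\right) \left(-23\right) = -28 + 1 \left(-3\right) \left(-23\right) = -28 - -69 = -28 + 69 = 41$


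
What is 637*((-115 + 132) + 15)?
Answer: 20384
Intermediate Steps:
637*((-115 + 132) + 15) = 637*(17 + 15) = 637*32 = 20384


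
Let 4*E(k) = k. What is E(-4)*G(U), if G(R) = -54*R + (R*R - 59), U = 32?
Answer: 763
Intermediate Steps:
E(k) = k/4
G(R) = -59 + R**2 - 54*R (G(R) = -54*R + (R**2 - 59) = -54*R + (-59 + R**2) = -59 + R**2 - 54*R)
E(-4)*G(U) = ((1/4)*(-4))*(-59 + 32**2 - 54*32) = -(-59 + 1024 - 1728) = -1*(-763) = 763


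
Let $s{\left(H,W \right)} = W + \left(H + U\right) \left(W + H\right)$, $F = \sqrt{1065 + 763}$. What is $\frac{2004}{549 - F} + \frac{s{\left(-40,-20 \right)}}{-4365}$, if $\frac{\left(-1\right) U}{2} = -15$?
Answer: $\frac{925720640}{261527229} + \frac{4008 \sqrt{457}}{299573} \approx 3.8257$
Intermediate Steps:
$U = 30$ ($U = \left(-2\right) \left(-15\right) = 30$)
$F = 2 \sqrt{457}$ ($F = \sqrt{1828} = 2 \sqrt{457} \approx 42.755$)
$s{\left(H,W \right)} = W + \left(30 + H\right) \left(H + W\right)$ ($s{\left(H,W \right)} = W + \left(H + 30\right) \left(W + H\right) = W + \left(30 + H\right) \left(H + W\right)$)
$\frac{2004}{549 - F} + \frac{s{\left(-40,-20 \right)}}{-4365} = \frac{2004}{549 - 2 \sqrt{457}} + \frac{\left(-40\right)^{2} + 30 \left(-40\right) + 31 \left(-20\right) - -800}{-4365} = \frac{2004}{549 - 2 \sqrt{457}} + \left(1600 - 1200 - 620 + 800\right) \left(- \frac{1}{4365}\right) = \frac{2004}{549 - 2 \sqrt{457}} + 580 \left(- \frac{1}{4365}\right) = \frac{2004}{549 - 2 \sqrt{457}} - \frac{116}{873} = - \frac{116}{873} + \frac{2004}{549 - 2 \sqrt{457}}$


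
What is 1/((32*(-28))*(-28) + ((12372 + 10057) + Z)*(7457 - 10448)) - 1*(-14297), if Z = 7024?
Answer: 1259120133994/88068835 ≈ 14297.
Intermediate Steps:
1/((32*(-28))*(-28) + ((12372 + 10057) + Z)*(7457 - 10448)) - 1*(-14297) = 1/((32*(-28))*(-28) + ((12372 + 10057) + 7024)*(7457 - 10448)) - 1*(-14297) = 1/(-896*(-28) + (22429 + 7024)*(-2991)) + 14297 = 1/(25088 + 29453*(-2991)) + 14297 = 1/(25088 - 88093923) + 14297 = 1/(-88068835) + 14297 = -1/88068835 + 14297 = 1259120133994/88068835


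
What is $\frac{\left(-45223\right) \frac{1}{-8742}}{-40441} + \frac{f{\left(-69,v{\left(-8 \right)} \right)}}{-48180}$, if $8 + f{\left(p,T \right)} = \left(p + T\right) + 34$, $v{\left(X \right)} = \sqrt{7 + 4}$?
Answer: $\frac{723509467}{946295944220} - \frac{\sqrt{11}}{48180} \approx 0.00069573$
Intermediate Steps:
$v{\left(X \right)} = \sqrt{11}$
$f{\left(p,T \right)} = 26 + T + p$ ($f{\left(p,T \right)} = -8 + \left(\left(p + T\right) + 34\right) = -8 + \left(\left(T + p\right) + 34\right) = -8 + \left(34 + T + p\right) = 26 + T + p$)
$\frac{\left(-45223\right) \frac{1}{-8742}}{-40441} + \frac{f{\left(-69,v{\left(-8 \right)} \right)}}{-48180} = \frac{\left(-45223\right) \frac{1}{-8742}}{-40441} + \frac{26 + \sqrt{11} - 69}{-48180} = \left(-45223\right) \left(- \frac{1}{8742}\right) \left(- \frac{1}{40441}\right) + \left(-43 + \sqrt{11}\right) \left(- \frac{1}{48180}\right) = \frac{45223}{8742} \left(- \frac{1}{40441}\right) + \left(\frac{43}{48180} - \frac{\sqrt{11}}{48180}\right) = - \frac{45223}{353535222} + \left(\frac{43}{48180} - \frac{\sqrt{11}}{48180}\right) = \frac{723509467}{946295944220} - \frac{\sqrt{11}}{48180}$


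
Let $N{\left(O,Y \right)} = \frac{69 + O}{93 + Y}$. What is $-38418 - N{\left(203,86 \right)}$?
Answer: $- \frac{6877094}{179} \approx -38420.0$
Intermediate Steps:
$N{\left(O,Y \right)} = \frac{69 + O}{93 + Y}$
$-38418 - N{\left(203,86 \right)} = -38418 - \frac{69 + 203}{93 + 86} = -38418 - \frac{1}{179} \cdot 272 = -38418 - \frac{272}{179} = - \frac{6877094}{179}$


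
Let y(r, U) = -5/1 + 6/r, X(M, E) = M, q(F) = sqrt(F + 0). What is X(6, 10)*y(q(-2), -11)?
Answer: -30 - 18*I*sqrt(2) ≈ -30.0 - 25.456*I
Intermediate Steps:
q(F) = sqrt(F)
y(r, U) = -5 + 6/r (y(r, U) = -5*1 + 6/r = -5 + 6/r)
X(6, 10)*y(q(-2), -11) = 6*(-5 + 6/(sqrt(-2))) = 6*(-5 + 6/((I*sqrt(2)))) = 6*(-5 + 6*(-I*sqrt(2)/2)) = 6*(-5 - 3*I*sqrt(2)) = -30 - 18*I*sqrt(2)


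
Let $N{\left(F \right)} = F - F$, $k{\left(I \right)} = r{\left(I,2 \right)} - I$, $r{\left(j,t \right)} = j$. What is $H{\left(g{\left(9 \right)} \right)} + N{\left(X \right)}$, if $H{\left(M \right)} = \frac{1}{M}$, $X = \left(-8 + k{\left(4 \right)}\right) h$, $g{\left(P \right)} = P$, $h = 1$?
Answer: $\frac{1}{9} \approx 0.11111$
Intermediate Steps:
$k{\left(I \right)} = 0$ ($k{\left(I \right)} = I - I = 0$)
$X = -8$ ($X = \left(-8 + 0\right) 1 = \left(-8\right) 1 = -8$)
$N{\left(F \right)} = 0$
$H{\left(g{\left(9 \right)} \right)} + N{\left(X \right)} = \frac{1}{9} + 0 = \frac{1}{9}$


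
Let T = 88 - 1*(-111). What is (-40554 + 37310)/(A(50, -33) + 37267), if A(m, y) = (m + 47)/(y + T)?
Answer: -538504/6186419 ≈ -0.087046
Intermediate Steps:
T = 199 (T = 88 + 111 = 199)
A(m, y) = (47 + m)/(199 + y) (A(m, y) = (m + 47)/(y + 199) = (47 + m)/(199 + y))
(-40554 + 37310)/(A(50, -33) + 37267) = (-40554 + 37310)/((47 + 50)/(199 - 33) + 37267) = -3244/(97/166 + 37267) = -3244/6186419/166 = -3244*166/6186419 = -538504/6186419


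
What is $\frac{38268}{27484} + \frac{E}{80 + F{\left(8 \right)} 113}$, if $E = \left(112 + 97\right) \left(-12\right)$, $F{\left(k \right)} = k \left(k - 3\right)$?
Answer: $\frac{6693933}{7901650} \approx 0.84716$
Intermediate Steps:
$F{\left(k \right)} = k \left(-3 + k\right)$
$E = -2508$ ($E = 209 \left(-12\right) = -2508$)
$\frac{38268}{27484} + \frac{E}{80 + F{\left(8 \right)} 113} = \frac{38268}{27484} - \frac{2508}{80 + 8 \left(-3 + 8\right) 113} = 38268 \cdot \frac{1}{27484} - \frac{2508}{80 + 8 \cdot 5 \cdot 113} = \frac{9567}{6871} - \frac{2508}{80 + 40 \cdot 113} = \frac{9567}{6871} - \frac{2508}{80 + 4520} = \frac{9567}{6871} - \frac{2508}{4600} = \frac{9567}{6871} - \frac{627}{1150} = \frac{6693933}{7901650}$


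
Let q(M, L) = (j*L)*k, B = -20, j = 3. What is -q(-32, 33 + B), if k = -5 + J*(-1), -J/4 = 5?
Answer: -585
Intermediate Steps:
J = -20 (J = -4*5 = -20)
k = 15 (k = -5 - 20*(-1) = -5 + 20 = 15)
q(M, L) = 45*L (q(M, L) = (3*L)*15 = 45*L)
-q(-32, 33 + B) = -45*(33 - 20) = -45*13 = -1*585 = -585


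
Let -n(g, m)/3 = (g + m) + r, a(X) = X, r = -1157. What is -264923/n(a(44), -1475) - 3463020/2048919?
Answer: -189897551839/5302602372 ≈ -35.812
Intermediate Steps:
n(g, m) = 3471 - 3*g - 3*m (n(g, m) = -3*((g + m) - 1157) = -3*(-1157 + g + m) = 3471 - 3*g - 3*m)
-264923/n(a(44), -1475) - 3463020/2048919 = -264923/(3471 - 3*44 - 3*(-1475)) - 3463020/2048919 = -264923/(3471 - 132 + 4425) - 3463020*1/2048919 = -264923/7764 - 1154340/682973 = -189897551839/5302602372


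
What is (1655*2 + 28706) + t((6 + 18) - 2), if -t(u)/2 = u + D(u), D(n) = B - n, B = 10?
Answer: 31996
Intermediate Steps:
D(n) = 10 - n
t(u) = -20 (t(u) = -2*(u + (10 - u)) = -2*10 = -20)
(1655*2 + 28706) + t((6 + 18) - 2) = (1655*2 + 28706) - 20 = (3310 + 28706) - 20 = 32016 - 20 = 31996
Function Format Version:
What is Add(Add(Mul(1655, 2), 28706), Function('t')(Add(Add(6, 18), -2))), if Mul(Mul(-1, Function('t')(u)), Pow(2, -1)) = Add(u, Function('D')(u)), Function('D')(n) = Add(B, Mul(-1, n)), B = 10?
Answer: 31996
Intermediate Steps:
Function('D')(n) = Add(10, Mul(-1, n))
Function('t')(u) = -20 (Function('t')(u) = Mul(-2, Add(u, Add(10, Mul(-1, u)))) = Mul(-2, 10) = -20)
Add(Add(Mul(1655, 2), 28706), Function('t')(Add(Add(6, 18), -2))) = Add(Add(Mul(1655, 2), 28706), -20) = Add(Add(3310, 28706), -20) = Add(32016, -20) = 31996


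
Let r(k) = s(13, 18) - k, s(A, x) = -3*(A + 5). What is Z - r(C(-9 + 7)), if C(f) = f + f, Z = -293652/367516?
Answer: 4520537/91879 ≈ 49.201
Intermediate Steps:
s(A, x) = -15 - 3*A (s(A, x) = -3*(5 + A) = -15 - 3*A)
Z = -73413/91879 (Z = -293652*1/367516 = -73413/91879 ≈ -0.79902)
C(f) = 2*f
r(k) = -54 - k (r(k) = (-15 - 3*13) - k = (-15 - 39) - k = -54 - k)
Z - r(C(-9 + 7)) = -73413/91879 - (-54 - 2*(-9 + 7)) = -73413/91879 - (-54 - 2*(-2)) = -73413/91879 - (-54 - 1*(-4)) = -73413/91879 - (-54 + 4) = -73413/91879 - 1*(-50) = -73413/91879 + 50 = 4520537/91879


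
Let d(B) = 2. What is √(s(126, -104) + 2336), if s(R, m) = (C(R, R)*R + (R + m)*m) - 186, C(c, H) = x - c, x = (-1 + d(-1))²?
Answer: 4*I*√993 ≈ 126.05*I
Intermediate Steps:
x = 1 (x = (-1 + 2)² = 1² = 1)
C(c, H) = 1 - c
s(R, m) = -186 + R*(1 - R) + m*(R + m) (s(R, m) = ((1 - R)*R + (R + m)*m) - 186 = (R*(1 - R) + m*(R + m)) - 186 = -186 + R*(1 - R) + m*(R + m))
√(s(126, -104) + 2336) = √((-186 + (-104)² + 126*(-104) - 1*126*(-1 + 126)) + 2336) = √((-186 + 10816 - 13104 - 1*126*125) + 2336) = √((-186 + 10816 - 13104 - 15750) + 2336) = √(-18224 + 2336) = √(-15888) = 4*I*√993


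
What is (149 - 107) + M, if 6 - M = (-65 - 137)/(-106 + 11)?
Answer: 4358/95 ≈ 45.874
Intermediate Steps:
M = 368/95 (M = 6 - (-65 - 137)/(-106 + 11) = 6 - (-202)/(-95) = 6 - (-202)*(-1)/95 = 6 - 1*202/95 = 6 - 202/95 = 368/95 ≈ 3.8737)
(149 - 107) + M = (149 - 107) + 368/95 = 42 + 368/95 = 4358/95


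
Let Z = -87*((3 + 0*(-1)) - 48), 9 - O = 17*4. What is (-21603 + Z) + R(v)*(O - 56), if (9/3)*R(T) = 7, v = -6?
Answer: -53869/3 ≈ -17956.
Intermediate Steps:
O = -59 (O = 9 - 17*4 = 9 - 1*68 = 9 - 68 = -59)
R(T) = 7/3 (R(T) = (⅓)*7 = 7/3)
Z = 3915 (Z = -87*((3 + 0) - 48) = -87*(3 - 48) = -87*(-45) = 3915)
(-21603 + Z) + R(v)*(O - 56) = (-21603 + 3915) + 7*(-59 - 56)/3 = -17688 + (7/3)*(-115) = -17688 - 805/3 = -53869/3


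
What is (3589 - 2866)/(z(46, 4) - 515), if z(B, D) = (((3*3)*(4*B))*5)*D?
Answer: 723/32605 ≈ 0.022175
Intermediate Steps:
z(B, D) = 180*B*D (z(B, D) = ((9*(4*B))*5)*D = ((36*B)*5)*D = (180*B)*D = 180*B*D)
(3589 - 2866)/(z(46, 4) - 515) = (3589 - 2866)/(180*46*4 - 515) = 723/(33120 - 515) = 723/32605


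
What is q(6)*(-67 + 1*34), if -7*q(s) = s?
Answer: 198/7 ≈ 28.286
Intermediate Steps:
q(s) = -s/7
q(6)*(-67 + 1*34) = (-⅐*6)*(-67 + 1*34) = -6*(-67 + 34)/7 = -6/7*(-33) = 198/7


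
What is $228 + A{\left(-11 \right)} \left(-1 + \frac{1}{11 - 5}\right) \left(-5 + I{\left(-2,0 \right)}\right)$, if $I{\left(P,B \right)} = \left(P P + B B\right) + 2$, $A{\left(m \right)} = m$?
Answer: $\frac{1423}{6} \approx 237.17$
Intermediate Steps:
$I{\left(P,B \right)} = 2 + B^{2} + P^{2}$ ($I{\left(P,B \right)} = \left(P^{2} + B^{2}\right) + 2 = \left(B^{2} + P^{2}\right) + 2 = 2 + B^{2} + P^{2}$)
$228 + A{\left(-11 \right)} \left(-1 + \frac{1}{11 - 5}\right) \left(-5 + I{\left(-2,0 \right)}\right) = 228 - 11 \left(-1 + \frac{1}{11 - 5}\right) \left(-5 + \left(2 + 0^{2} + \left(-2\right)^{2}\right)\right) = 228 - 11 \left(-1 + \frac{1}{6}\right) \left(-5 + \left(2 + 0 + 4\right)\right) = 228 - 11 \left(-1 + \frac{1}{6}\right) \left(-5 + 6\right) = 228 - 11 \left(\left(- \frac{5}{6}\right) 1\right) = 228 - - \frac{55}{6} = 228 + \frac{55}{6} = \frac{1423}{6}$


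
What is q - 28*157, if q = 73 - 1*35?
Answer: -4358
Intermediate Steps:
q = 38 (q = 73 - 35 = 38)
q - 28*157 = 38 - 28*157 = 38 - 4396 = -4358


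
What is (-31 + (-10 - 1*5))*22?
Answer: -1012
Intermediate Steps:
(-31 + (-10 - 1*5))*22 = (-31 + (-10 - 5))*22 = (-31 - 15)*22 = -46*22 = -1012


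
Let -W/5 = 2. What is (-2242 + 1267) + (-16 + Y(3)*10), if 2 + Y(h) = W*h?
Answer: -1311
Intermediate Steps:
W = -10 (W = -5*2 = -10)
Y(h) = -2 - 10*h
(-2242 + 1267) + (-16 + Y(3)*10) = (-2242 + 1267) + (-16 + (-2 - 10*3)*10) = -975 + (-16 + (-2 - 30)*10) = -975 + (-16 - 32*10) = -975 + (-16 - 320) = -975 - 336 = -1311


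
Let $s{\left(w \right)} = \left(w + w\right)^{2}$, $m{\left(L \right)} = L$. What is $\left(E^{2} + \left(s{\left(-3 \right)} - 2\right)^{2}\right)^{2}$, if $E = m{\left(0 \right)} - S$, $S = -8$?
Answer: $1488400$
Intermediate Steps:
$s{\left(w \right)} = 4 w^{2}$ ($s{\left(w \right)} = \left(2 w\right)^{2} = 4 w^{2}$)
$E = 8$ ($E = 0 - -8 = 0 + 8 = 8$)
$\left(E^{2} + \left(s{\left(-3 \right)} - 2\right)^{2}\right)^{2} = \left(8^{2} + \left(4 \left(-3\right)^{2} - 2\right)^{2}\right)^{2} = \left(64 + \left(4 \cdot 9 - 2\right)^{2}\right)^{2} = \left(64 + \left(36 - 2\right)^{2}\right)^{2} = \left(64 + 34^{2}\right)^{2} = \left(64 + 1156\right)^{2} = 1220^{2} = 1488400$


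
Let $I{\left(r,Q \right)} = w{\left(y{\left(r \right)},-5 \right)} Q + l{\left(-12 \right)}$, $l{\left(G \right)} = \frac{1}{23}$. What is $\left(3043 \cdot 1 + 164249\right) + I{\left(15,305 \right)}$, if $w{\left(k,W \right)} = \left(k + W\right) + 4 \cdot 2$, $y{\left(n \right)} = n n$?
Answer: $\frac{5447137}{23} \approx 2.3683 \cdot 10^{5}$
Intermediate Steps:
$y{\left(n \right)} = n^{2}$
$w{\left(k,W \right)} = 8 + W + k$ ($w{\left(k,W \right)} = \left(W + k\right) + 8 = 8 + W + k$)
$l{\left(G \right)} = \frac{1}{23}$
$I{\left(r,Q \right)} = \frac{1}{23} + Q \left(3 + r^{2}\right)$ ($I{\left(r,Q \right)} = \left(8 - 5 + r^{2}\right) Q + \frac{1}{23} = \left(3 + r^{2}\right) Q + \frac{1}{23} = Q \left(3 + r^{2}\right) + \frac{1}{23} = \frac{1}{23} + Q \left(3 + r^{2}\right)$)
$\left(3043 \cdot 1 + 164249\right) + I{\left(15,305 \right)} = \left(3043 \cdot 1 + 164249\right) + \left(\frac{1}{23} + 305 \left(3 + 15^{2}\right)\right) = \left(3043 + 164249\right) + \left(\frac{1}{23} + 305 \left(3 + 225\right)\right) = 167292 + \left(\frac{1}{23} + 305 \cdot 228\right) = 167292 + \left(\frac{1}{23} + 69540\right) = 167292 + \frac{1599421}{23} = \frac{5447137}{23}$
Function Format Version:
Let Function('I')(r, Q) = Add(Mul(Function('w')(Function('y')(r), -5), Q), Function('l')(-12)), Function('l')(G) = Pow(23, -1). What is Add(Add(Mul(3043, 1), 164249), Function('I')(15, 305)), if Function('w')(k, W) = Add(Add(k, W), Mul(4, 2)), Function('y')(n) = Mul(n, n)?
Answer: Rational(5447137, 23) ≈ 2.3683e+5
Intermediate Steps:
Function('y')(n) = Pow(n, 2)
Function('w')(k, W) = Add(8, W, k) (Function('w')(k, W) = Add(Add(W, k), 8) = Add(8, W, k))
Function('l')(G) = Rational(1, 23)
Function('I')(r, Q) = Add(Rational(1, 23), Mul(Q, Add(3, Pow(r, 2)))) (Function('I')(r, Q) = Add(Mul(Add(8, -5, Pow(r, 2)), Q), Rational(1, 23)) = Add(Mul(Add(3, Pow(r, 2)), Q), Rational(1, 23)) = Add(Mul(Q, Add(3, Pow(r, 2))), Rational(1, 23)) = Add(Rational(1, 23), Mul(Q, Add(3, Pow(r, 2)))))
Add(Add(Mul(3043, 1), 164249), Function('I')(15, 305)) = Add(Add(Mul(3043, 1), 164249), Add(Rational(1, 23), Mul(305, Add(3, Pow(15, 2))))) = Add(Add(3043, 164249), Add(Rational(1, 23), Mul(305, Add(3, 225)))) = Add(167292, Add(Rational(1, 23), Mul(305, 228))) = Add(167292, Add(Rational(1, 23), 69540)) = Add(167292, Rational(1599421, 23)) = Rational(5447137, 23)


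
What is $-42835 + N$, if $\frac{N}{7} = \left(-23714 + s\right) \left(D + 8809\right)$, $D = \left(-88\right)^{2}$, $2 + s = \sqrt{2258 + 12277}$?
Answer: $-2748039471 + 347613 \sqrt{1615} \approx -2.7341 \cdot 10^{9}$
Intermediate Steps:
$s = -2 + 3 \sqrt{1615}$ ($s = -2 + \sqrt{2258 + 12277} = -2 + \sqrt{14535} = -2 + 3 \sqrt{1615} \approx 118.56$)
$D = 7744$
$N = -2747996636 + 347613 \sqrt{1615}$ ($N = 7 \left(-23714 - \left(2 - 3 \sqrt{1615}\right)\right) \left(7744 + 8809\right) = 7 \left(-23716 + 3 \sqrt{1615}\right) 16553 = 7 \left(-392570948 + 49659 \sqrt{1615}\right) = -2747996636 + 347613 \sqrt{1615} \approx -2.734 \cdot 10^{9}$)
$-42835 + N = -42835 - \left(2747996636 - 347613 \sqrt{1615}\right) = -2748039471 + 347613 \sqrt{1615}$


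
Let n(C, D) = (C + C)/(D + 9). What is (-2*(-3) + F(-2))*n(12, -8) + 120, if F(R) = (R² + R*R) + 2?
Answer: 504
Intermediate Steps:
F(R) = 2 + 2*R² (F(R) = (R² + R²) + 2 = 2*R² + 2 = 2 + 2*R²)
n(C, D) = 2*C/(9 + D) (n(C, D) = (2*C)/(9 + D) = 2*C/(9 + D))
(-2*(-3) + F(-2))*n(12, -8) + 120 = (-2*(-3) + (2 + 2*(-2)²))*(2*12/(9 - 8)) + 120 = (6 + (2 + 2*4))*(2*12/1) + 120 = (6 + (2 + 8))*(2*12*1) + 120 = (6 + 10)*24 + 120 = 16*24 + 120 = 384 + 120 = 504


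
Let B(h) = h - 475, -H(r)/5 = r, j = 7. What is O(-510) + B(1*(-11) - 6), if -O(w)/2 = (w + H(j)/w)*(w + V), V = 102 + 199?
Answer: -10895809/51 ≈ -2.1364e+5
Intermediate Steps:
H(r) = -5*r
B(h) = -475 + h
V = 301
O(w) = -2*(301 + w)*(w - 35/w) (O(w) = -2*(w + (-5*7)/w)*(w + 301) = -2*(w - 35/w)*(301 + w) = -2*(301 + w)*(w - 35/w))
O(-510) + B(1*(-11) - 6) = (70 - 602*(-510) - 2*(-510)² + 21070/(-510)) + (-475 + (1*(-11) - 6)) = (70 + 307020 - 2*260100 + 21070*(-1/510)) + (-475 + (-11 - 6)) = (70 + 307020 - 520200 - 2107/51) + (-475 - 17) = -10870717/51 - 492 = -10895809/51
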